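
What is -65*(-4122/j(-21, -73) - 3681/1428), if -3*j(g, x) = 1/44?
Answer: -16834498005/476 ≈ -3.5367e+7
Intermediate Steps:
j(g, x) = -1/132 (j(g, x) = -⅓/44 = -⅓*1/44 = -1/132)
-65*(-4122/j(-21, -73) - 3681/1428) = -65*(-4122/(-1/132) - 3681/1428) = -65*(-4122*(-132) - 3681*1/1428) = -65*(544104 - 1227/476) = -65*258992277/476 = -16834498005/476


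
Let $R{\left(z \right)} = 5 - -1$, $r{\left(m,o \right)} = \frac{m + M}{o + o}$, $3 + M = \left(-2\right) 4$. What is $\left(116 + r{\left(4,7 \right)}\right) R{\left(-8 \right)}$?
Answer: $693$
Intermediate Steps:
$M = -11$ ($M = -3 - 8 = -11$)
$r{\left(m,o \right)} = \frac{-11 + m}{2 o}$ ($r{\left(m,o \right)} = \frac{m - 11}{o + o} = \frac{-11 + m}{2 o}$)
$R{\left(z \right)} = 6$ ($R{\left(z \right)} = 5 + 1 = 6$)
$\left(116 + r{\left(4,7 \right)}\right) R{\left(-8 \right)} = \left(116 + \frac{-11 + 4}{2 \cdot 7}\right) 6 = \left(116 + \frac{1}{2} \cdot \frac{1}{7} \left(-7\right)\right) 6 = \left(116 - \frac{1}{2}\right) 6 = \frac{231}{2} \cdot 6 = 693$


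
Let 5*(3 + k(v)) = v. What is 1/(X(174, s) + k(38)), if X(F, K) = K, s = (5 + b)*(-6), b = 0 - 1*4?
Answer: -5/7 ≈ -0.71429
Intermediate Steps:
b = -4 (b = 0 - 4 = -4)
s = -6 (s = (5 - 4)*(-6) = 1*(-6) = -6)
k(v) = -3 + v/5
1/(X(174, s) + k(38)) = 1/(-6 + (-3 + (1/5)*38)) = 1/(-6 + (-3 + 38/5)) = 1/(-6 + 23/5) = 1/(-7/5) = -5/7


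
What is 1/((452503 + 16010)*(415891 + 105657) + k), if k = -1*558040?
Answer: 1/244351460084 ≈ 4.0925e-12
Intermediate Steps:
k = -558040
1/((452503 + 16010)*(415891 + 105657) + k) = 1/((452503 + 16010)*(415891 + 105657) - 558040) = 1/(468513*521548 - 558040) = 1/(244352018124 - 558040) = 1/244351460084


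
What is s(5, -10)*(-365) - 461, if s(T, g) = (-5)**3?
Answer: 45164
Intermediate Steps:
s(T, g) = -125
s(5, -10)*(-365) - 461 = -125*(-365) - 461 = 45625 - 461 = 45164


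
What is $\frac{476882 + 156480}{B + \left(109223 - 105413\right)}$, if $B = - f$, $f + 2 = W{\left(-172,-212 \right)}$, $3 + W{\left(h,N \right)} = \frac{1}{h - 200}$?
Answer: $\frac{235610664}{1419181} \approx 166.02$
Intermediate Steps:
$W{\left(h,N \right)} = -3 + \frac{1}{-200 + h}$ ($W{\left(h,N \right)} = -3 + \frac{1}{h - 200} = -3 + \frac{1}{-200 + h}$)
$f = - \frac{1861}{372}$ ($f = -2 + \frac{601 - -516}{-200 - 172} = -2 + \frac{601 + 516}{-372} = -2 - \frac{1117}{372} = - \frac{1861}{372} \approx -5.0027$)
$B = \frac{1861}{372}$ ($B = \left(-1\right) \left(- \frac{1861}{372}\right) = \frac{1861}{372} \approx 5.0027$)
$\frac{476882 + 156480}{B + \left(109223 - 105413\right)} = \frac{476882 + 156480}{\frac{1861}{372} + \left(109223 - 105413\right)} = \frac{633362}{\frac{1861}{372} + \left(109223 - 105413\right)} = \frac{633362}{\frac{1861}{372} + 3810} = \frac{633362}{\frac{1419181}{372}} = 633362 \cdot \frac{372}{1419181} = \frac{235610664}{1419181}$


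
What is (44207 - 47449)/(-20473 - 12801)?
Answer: 1621/16637 ≈ 0.097433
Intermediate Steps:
(44207 - 47449)/(-20473 - 12801) = -3242/(-33274) = -3242*(-1/33274) = 1621/16637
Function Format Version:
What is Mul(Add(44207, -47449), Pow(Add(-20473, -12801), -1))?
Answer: Rational(1621, 16637) ≈ 0.097433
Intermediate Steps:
Mul(Add(44207, -47449), Pow(Add(-20473, -12801), -1)) = Mul(-3242, Pow(-33274, -1)) = Mul(-3242, Rational(-1, 33274)) = Rational(1621, 16637)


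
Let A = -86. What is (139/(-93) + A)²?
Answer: 66210769/8649 ≈ 7655.3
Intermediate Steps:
(139/(-93) + A)² = (139/(-93) - 86)² = (139*(-1/93) - 86)² = (-139/93 - 86)² = (-8137/93)² = 66210769/8649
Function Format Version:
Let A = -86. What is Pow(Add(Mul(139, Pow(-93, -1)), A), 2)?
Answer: Rational(66210769, 8649) ≈ 7655.3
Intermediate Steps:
Pow(Add(Mul(139, Pow(-93, -1)), A), 2) = Pow(Add(Mul(139, Pow(-93, -1)), -86), 2) = Pow(Add(Mul(139, Rational(-1, 93)), -86), 2) = Pow(Add(Rational(-139, 93), -86), 2) = Pow(Rational(-8137, 93), 2) = Rational(66210769, 8649)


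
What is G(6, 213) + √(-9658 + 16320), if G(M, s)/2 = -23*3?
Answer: -138 + √6662 ≈ -56.379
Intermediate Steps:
G(M, s) = -138 (G(M, s) = 2*(-23*3) = 2*(-69) = -138)
G(6, 213) + √(-9658 + 16320) = -138 + √(-9658 + 16320) = -138 + √6662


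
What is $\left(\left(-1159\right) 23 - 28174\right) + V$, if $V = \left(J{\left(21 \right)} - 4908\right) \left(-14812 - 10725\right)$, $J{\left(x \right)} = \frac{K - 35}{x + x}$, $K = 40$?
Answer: $\frac{5261664445}{42} \approx 1.2528 \cdot 10^{8}$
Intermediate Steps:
$J{\left(x \right)} = \frac{5}{2 x}$ ($J{\left(x \right)} = \frac{40 - 35}{x + x} = \frac{5}{2 x}$)
$V = \frac{5263967347}{42}$ ($V = \left(\frac{5}{2 \cdot 21} - 4908\right) \left(-14812 - 10725\right) = \left(\frac{5}{2} \cdot \frac{1}{21} - 4908\right) \left(-25537\right) = \left(\frac{5}{42} - 4908\right) \left(-25537\right) = \left(- \frac{206131}{42}\right) \left(-25537\right) = \frac{5263967347}{42} \approx 1.2533 \cdot 10^{8}$)
$\left(\left(-1159\right) 23 - 28174\right) + V = \left(\left(-1159\right) 23 - 28174\right) + \frac{5263967347}{42} = \left(-26657 - 28174\right) + \frac{5263967347}{42} = -54831 + \frac{5263967347}{42} = \frac{5261664445}{42}$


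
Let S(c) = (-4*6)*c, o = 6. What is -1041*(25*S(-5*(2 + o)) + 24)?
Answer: -25008984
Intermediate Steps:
S(c) = -24*c
-1041*(25*S(-5*(2 + o)) + 24) = -1041*(25*(-(-120)*(2 + 6)) + 24) = -1041*(25*(-(-120)*8) + 24) = -1041*(25*(-24*(-40)) + 24) = -1041*(25*960 + 24) = -1041*(24000 + 24) = -1041*24024 = -25008984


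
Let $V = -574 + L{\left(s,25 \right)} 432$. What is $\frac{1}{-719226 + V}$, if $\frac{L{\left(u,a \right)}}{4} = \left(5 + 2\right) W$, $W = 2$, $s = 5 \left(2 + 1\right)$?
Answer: $- \frac{1}{695608} \approx -1.4376 \cdot 10^{-6}$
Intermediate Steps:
$s = 15$ ($s = 5 \cdot 3 = 15$)
$L{\left(u,a \right)} = 56$ ($L{\left(u,a \right)} = 4 \left(5 + 2\right) 2 = 4 \cdot 7 \cdot 2 = 4 \cdot 14 = 56$)
$V = 23618$ ($V = -574 + 56 \cdot 432 = -574 + 24192 = 23618$)
$\frac{1}{-719226 + V} = \frac{1}{-719226 + 23618} = \frac{1}{-695608} = - \frac{1}{695608}$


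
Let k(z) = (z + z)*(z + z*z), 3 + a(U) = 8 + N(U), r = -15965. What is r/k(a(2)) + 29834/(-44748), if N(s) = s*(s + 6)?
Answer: -32989/22148 ≈ -1.4895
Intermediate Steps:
N(s) = s*(6 + s)
a(U) = 5 + U*(6 + U) (a(U) = -3 + (8 + U*(6 + U)) = 5 + U*(6 + U))
k(z) = 2*z*(z + z²) (k(z) = (2*z)*(z + z²) = 2*z*(z + z²))
r/k(a(2)) + 29834/(-44748) = -15965*1/(2*(1 + (5 + 2*(6 + 2)))*(5 + 2*(6 + 2))²) + 29834/(-44748) = -15965*1/(2*(1 + (5 + 2*8))*(5 + 2*8)²) + 29834*(-1/44748) = -15965*1/(2*(1 + (5 + 16))*(5 + 16)²) - 14917/22374 = -15965*1/(882*(1 + 21)) - 14917/22374 = -15965/(2*441*22) - 14917/22374 = -15965/19404 - 14917/22374 = -32989/22148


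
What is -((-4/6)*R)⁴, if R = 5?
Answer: -10000/81 ≈ -123.46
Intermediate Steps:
-((-4/6)*R)⁴ = -(-4/6*5)⁴ = -(-4*⅙*5)⁴ = -(-⅔*5)⁴ = -(-10/3)⁴ = -1*10000/81 = -10000/81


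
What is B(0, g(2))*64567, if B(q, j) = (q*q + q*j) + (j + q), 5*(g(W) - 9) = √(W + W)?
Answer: 3034649/5 ≈ 6.0693e+5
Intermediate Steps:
g(W) = 9 + √2*√W/5 (g(W) = 9 + √(W + W)/5 = 9 + √(2*W)/5 = 9 + (√2*√W)/5 = 9 + √2*√W/5)
B(q, j) = j + q + q² + j*q (B(q, j) = (q² + j*q) + (j + q) = j + q + q² + j*q)
B(0, g(2))*64567 = ((9 + √2*√2/5) + 0 + 0² + (9 + √2*√2/5)*0)*64567 = ((9 + ⅖) + 0 + 0 + (9 + ⅖)*0)*64567 = (47/5 + 0 + 0 + (47/5)*0)*64567 = (47/5 + 0 + 0 + 0)*64567 = (47/5)*64567 = 3034649/5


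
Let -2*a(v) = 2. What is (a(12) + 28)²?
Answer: 729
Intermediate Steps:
a(v) = -1 (a(v) = -½*2 = -1)
(a(12) + 28)² = (-1 + 28)² = 27² = 729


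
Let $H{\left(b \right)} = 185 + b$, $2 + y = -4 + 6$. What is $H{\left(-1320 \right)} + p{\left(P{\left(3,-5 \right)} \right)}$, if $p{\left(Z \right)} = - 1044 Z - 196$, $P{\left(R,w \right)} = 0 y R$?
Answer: $-1331$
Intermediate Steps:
$y = 0$ ($y = -2 + \left(-4 + 6\right) = -2 + 2 = 0$)
$P{\left(R,w \right)} = 0$ ($P{\left(R,w \right)} = 0 \cdot 0 R = 0 R = 0$)
$p{\left(Z \right)} = -196 - 1044 Z$
$H{\left(-1320 \right)} + p{\left(P{\left(3,-5 \right)} \right)} = \left(185 - 1320\right) - 196 = -1135 + \left(-196 + 0\right) = -1135 - 196 = -1331$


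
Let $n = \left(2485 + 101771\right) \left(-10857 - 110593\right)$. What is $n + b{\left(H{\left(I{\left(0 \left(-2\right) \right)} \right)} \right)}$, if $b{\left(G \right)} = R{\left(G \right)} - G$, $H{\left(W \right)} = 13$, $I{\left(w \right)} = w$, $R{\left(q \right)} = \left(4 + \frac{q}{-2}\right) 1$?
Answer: $- \frac{25323782431}{2} \approx -1.2662 \cdot 10^{10}$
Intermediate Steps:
$R{\left(q \right)} = 4 - \frac{q}{2}$ ($R{\left(q \right)} = \left(4 + q \left(- \frac{1}{2}\right)\right) 1 = \left(4 - \frac{q}{2}\right) 1 = 4 - \frac{q}{2}$)
$b{\left(G \right)} = 4 - \frac{3 G}{2}$ ($b{\left(G \right)} = \left(4 - \frac{G}{2}\right) - G = 4 - \frac{3 G}{2}$)
$n = -12661891200$ ($n = 104256 \left(-121450\right) = -12661891200$)
$n + b{\left(H{\left(I{\left(0 \left(-2\right) \right)} \right)} \right)} = -12661891200 + \left(4 - \frac{39}{2}\right) = -12661891200 - \frac{31}{2} = - \frac{25323782431}{2}$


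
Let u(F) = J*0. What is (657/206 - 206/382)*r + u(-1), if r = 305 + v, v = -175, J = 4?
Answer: 6777485/19673 ≈ 344.51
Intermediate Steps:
u(F) = 0 (u(F) = 4*0 = 0)
r = 130 (r = 305 - 175 = 130)
(657/206 - 206/382)*r + u(-1) = (657/206 - 206/382)*130 + 0 = (657*(1/206) - 206*1/382)*130 + 0 = (657/206 - 103/191)*130 + 0 = (104269/39346)*130 + 0 = 6777485/19673 + 0 = 6777485/19673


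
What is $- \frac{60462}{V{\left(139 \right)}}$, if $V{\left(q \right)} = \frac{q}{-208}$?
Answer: $\frac{12576096}{139} \approx 90476.0$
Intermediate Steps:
$V{\left(q \right)} = - \frac{q}{208}$ ($V{\left(q \right)} = q \left(- \frac{1}{208}\right) = - \frac{q}{208}$)
$- \frac{60462}{V{\left(139 \right)}} = - \frac{60462}{\left(- \frac{1}{208}\right) 139} = - \frac{60462}{- \frac{139}{208}} = \left(-60462\right) \left(- \frac{208}{139}\right) = \frac{12576096}{139}$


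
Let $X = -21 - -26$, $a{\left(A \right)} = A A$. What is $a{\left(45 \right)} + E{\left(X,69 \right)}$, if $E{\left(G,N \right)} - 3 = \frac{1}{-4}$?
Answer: $\frac{8111}{4} \approx 2027.8$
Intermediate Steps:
$a{\left(A \right)} = A^{2}$
$X = 5$ ($X = -21 + 26 = 5$)
$E{\left(G,N \right)} = \frac{11}{4}$ ($E{\left(G,N \right)} = 3 + \frac{1}{-4} = 3 - \frac{1}{4} = \frac{11}{4}$)
$a{\left(45 \right)} + E{\left(X,69 \right)} = 45^{2} + \frac{11}{4} = 2025 + \frac{11}{4} = \frac{8111}{4}$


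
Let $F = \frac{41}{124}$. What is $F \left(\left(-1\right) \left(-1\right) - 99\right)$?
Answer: $- \frac{2009}{62} \approx -32.403$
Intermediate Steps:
$F = \frac{41}{124}$ ($F = 41 \cdot \frac{1}{124} = \frac{41}{124} \approx 0.33065$)
$F \left(\left(-1\right) \left(-1\right) - 99\right) = \frac{41 \left(\left(-1\right) \left(-1\right) - 99\right)}{124} = \frac{41 \left(1 - 99\right)}{124} = \frac{41}{124} \left(-98\right) = - \frac{2009}{62}$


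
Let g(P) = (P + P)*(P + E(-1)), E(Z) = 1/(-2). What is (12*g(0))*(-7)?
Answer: 0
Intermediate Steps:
E(Z) = -1/2
g(P) = 2*P*(-1/2 + P) (g(P) = (P + P)*(P - 1/2) = (2*P)*(-1/2 + P) = 2*P*(-1/2 + P))
(12*g(0))*(-7) = (12*(0*(-1 + 2*0)))*(-7) = (12*(0*(-1 + 0)))*(-7) = (12*(0*(-1)))*(-7) = (12*0)*(-7) = 0*(-7) = 0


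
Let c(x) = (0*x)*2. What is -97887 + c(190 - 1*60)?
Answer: -97887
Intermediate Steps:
c(x) = 0 (c(x) = 0*2 = 0)
-97887 + c(190 - 1*60) = -97887 + 0 = -97887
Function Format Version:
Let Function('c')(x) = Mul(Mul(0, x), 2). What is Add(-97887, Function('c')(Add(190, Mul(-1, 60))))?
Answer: -97887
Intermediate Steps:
Function('c')(x) = 0 (Function('c')(x) = Mul(0, 2) = 0)
Add(-97887, Function('c')(Add(190, Mul(-1, 60)))) = Add(-97887, 0) = -97887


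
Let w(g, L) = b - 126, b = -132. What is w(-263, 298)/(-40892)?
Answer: 129/20446 ≈ 0.0063093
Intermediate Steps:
w(g, L) = -258 (w(g, L) = -132 - 126 = -258)
w(-263, 298)/(-40892) = -258/(-40892) = -258*(-1/40892) = 129/20446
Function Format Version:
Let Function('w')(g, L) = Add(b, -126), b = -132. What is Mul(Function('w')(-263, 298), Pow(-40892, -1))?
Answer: Rational(129, 20446) ≈ 0.0063093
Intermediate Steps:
Function('w')(g, L) = -258 (Function('w')(g, L) = Add(-132, -126) = -258)
Mul(Function('w')(-263, 298), Pow(-40892, -1)) = Mul(-258, Pow(-40892, -1)) = Mul(-258, Rational(-1, 40892)) = Rational(129, 20446)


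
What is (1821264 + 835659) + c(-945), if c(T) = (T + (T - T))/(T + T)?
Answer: 5313847/2 ≈ 2.6569e+6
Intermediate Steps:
c(T) = ½ (c(T) = (T + 0)/((2*T)) = T*(1/(2*T)) = ½)
(1821264 + 835659) + c(-945) = (1821264 + 835659) + ½ = 2656923 + ½ = 5313847/2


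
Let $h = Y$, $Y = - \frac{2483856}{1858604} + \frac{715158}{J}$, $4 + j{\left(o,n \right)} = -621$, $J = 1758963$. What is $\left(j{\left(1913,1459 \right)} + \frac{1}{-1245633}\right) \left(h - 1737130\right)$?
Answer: $\frac{368438496810221073960260888}{339353576645363643} \approx 1.0857 \cdot 10^{9}$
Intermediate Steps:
$j{\left(o,n \right)} = -625$ ($j{\left(o,n \right)} = -4 - 621 = -625$)
$Y = - \frac{253317940158}{272434638971}$ ($Y = - \frac{2483856}{1858604} + \frac{715158}{1758963} = \left(-2483856\right) \frac{1}{1858604} + 715158 \cdot \frac{1}{1758963} = - \frac{620964}{464651} + \frac{238386}{586321} = - \frac{253317940158}{272434638971} \approx -0.92983$)
$h = - \frac{253317940158}{272434638971} \approx -0.92983$
$\left(j{\left(1913,1459 \right)} + \frac{1}{-1245633}\right) \left(h - 1737130\right) = \left(-625 + \frac{1}{-1245633}\right) \left(- \frac{253317940158}{272434638971} - 1737130\right) = \left(-625 - \frac{1}{1245633}\right) \left(- \frac{473254637713633388}{272434638971}\right) = \left(- \frac{778520626}{1245633}\right) \left(- \frac{473254637713633388}{272434638971}\right) = \frac{368438496810221073960260888}{339353576645363643}$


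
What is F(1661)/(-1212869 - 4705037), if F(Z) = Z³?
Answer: -4582567781/5917906 ≈ -774.36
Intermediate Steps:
F(1661)/(-1212869 - 4705037) = 1661³/(-1212869 - 4705037) = 4582567781/(-5917906) = 4582567781*(-1/5917906) = -4582567781/5917906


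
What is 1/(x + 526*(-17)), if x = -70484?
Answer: -1/79426 ≈ -1.2590e-5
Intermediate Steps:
1/(x + 526*(-17)) = 1/(-70484 + 526*(-17)) = 1/(-70484 - 8942) = 1/(-79426) = -1/79426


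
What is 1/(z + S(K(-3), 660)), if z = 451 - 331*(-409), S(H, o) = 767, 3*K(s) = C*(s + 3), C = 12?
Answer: 1/136597 ≈ 7.3208e-6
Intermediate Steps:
K(s) = 12 + 4*s (K(s) = (12*(s + 3))/3 = (12*(3 + s))/3 = (36 + 12*s)/3 = 12 + 4*s)
z = 135830 (z = 451 + 135379 = 135830)
1/(z + S(K(-3), 660)) = 1/(135830 + 767) = 1/136597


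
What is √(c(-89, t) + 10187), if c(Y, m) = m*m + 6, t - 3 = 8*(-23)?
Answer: √42954 ≈ 207.25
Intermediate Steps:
t = -181 (t = 3 + 8*(-23) = 3 - 184 = -181)
c(Y, m) = 6 + m² (c(Y, m) = m² + 6 = 6 + m²)
√(c(-89, t) + 10187) = √((6 + (-181)²) + 10187) = √((6 + 32761) + 10187) = √(32767 + 10187) = √42954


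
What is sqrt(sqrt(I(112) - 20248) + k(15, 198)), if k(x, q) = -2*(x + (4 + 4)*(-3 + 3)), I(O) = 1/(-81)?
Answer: sqrt(-270 + I*sqrt(1640089))/3 ≈ 7.5968 + 9.3655*I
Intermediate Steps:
I(O) = -1/81
k(x, q) = -2*x (k(x, q) = -2*(x + 8*0) = -2*(x + 0) = -2*x)
sqrt(sqrt(I(112) - 20248) + k(15, 198)) = sqrt(sqrt(-1/81 - 20248) - 2*15) = sqrt(sqrt(-1640089/81) - 30) = sqrt(I*sqrt(1640089)/9 - 30) = sqrt(-30 + I*sqrt(1640089)/9)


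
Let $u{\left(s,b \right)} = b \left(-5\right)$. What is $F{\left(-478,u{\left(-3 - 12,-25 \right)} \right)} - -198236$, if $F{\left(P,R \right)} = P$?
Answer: $197758$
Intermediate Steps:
$u{\left(s,b \right)} = - 5 b$
$F{\left(-478,u{\left(-3 - 12,-25 \right)} \right)} - -198236 = -478 - -198236 = -478 + 198236 = 197758$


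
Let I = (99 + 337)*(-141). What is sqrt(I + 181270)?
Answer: sqrt(119794) ≈ 346.11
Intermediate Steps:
I = -61476 (I = 436*(-141) = -61476)
sqrt(I + 181270) = sqrt(-61476 + 181270) = sqrt(119794)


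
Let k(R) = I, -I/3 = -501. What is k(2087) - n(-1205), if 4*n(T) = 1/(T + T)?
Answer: 14488921/9640 ≈ 1503.0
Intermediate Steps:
I = 1503 (I = -3*(-501) = 1503)
n(T) = 1/(8*T) (n(T) = 1/(4*(T + T)) = 1/(4*((2*T))) = (1/(2*T))/4 = 1/(8*T))
k(R) = 1503
k(2087) - n(-1205) = 1503 - 1/(8*(-1205)) = 1503 - (-1)/(8*1205) = 1503 - 1*(-1/9640) = 1503 + 1/9640 = 14488921/9640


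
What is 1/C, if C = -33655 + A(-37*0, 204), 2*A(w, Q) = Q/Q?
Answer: -2/67309 ≈ -2.9714e-5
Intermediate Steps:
A(w, Q) = ½ (A(w, Q) = (Q/Q)/2 = (½)*1 = ½)
C = -67309/2 (C = -33655 + ½ = -67309/2 ≈ -33655.)
1/C = 1/(-67309/2) = -2/67309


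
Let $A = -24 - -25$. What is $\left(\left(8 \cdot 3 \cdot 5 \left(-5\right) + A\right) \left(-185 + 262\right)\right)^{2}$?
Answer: $2127331129$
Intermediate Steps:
$A = 1$ ($A = -24 + 25 = 1$)
$\left(\left(8 \cdot 3 \cdot 5 \left(-5\right) + A\right) \left(-185 + 262\right)\right)^{2} = \left(\left(8 \cdot 3 \cdot 5 \left(-5\right) + 1\right) \left(-185 + 262\right)\right)^{2} = \left(\left(24 \left(-25\right) + 1\right) 77\right)^{2} = \left(\left(-600 + 1\right) 77\right)^{2} = \left(\left(-599\right) 77\right)^{2} = \left(-46123\right)^{2} = 2127331129$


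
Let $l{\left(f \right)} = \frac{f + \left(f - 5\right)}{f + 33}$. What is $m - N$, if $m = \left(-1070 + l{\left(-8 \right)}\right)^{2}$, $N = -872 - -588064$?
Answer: $\frac{349691441}{625} \approx 5.5951 \cdot 10^{5}$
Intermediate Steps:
$l{\left(f \right)} = \frac{-5 + 2 f}{33 + f}$ ($l{\left(f \right)} = \frac{f + \left(-5 + f\right)}{33 + f} = \frac{-5 + 2 f}{33 + f}$)
$N = 587192$ ($N = -872 + 588064 = 587192$)
$m = \frac{716686441}{625}$ ($m = \left(-1070 + \frac{-5 + 2 \left(-8\right)}{33 - 8}\right)^{2} = \left(-1070 + \frac{-5 - 16}{25}\right)^{2} = \left(-1070 + \frac{1}{25} \left(-21\right)\right)^{2} = \left(-1070 - \frac{21}{25}\right)^{2} = \left(- \frac{26771}{25}\right)^{2} = \frac{716686441}{625} \approx 1.1467 \cdot 10^{6}$)
$m - N = \frac{716686441}{625} - 587192 = \frac{349691441}{625}$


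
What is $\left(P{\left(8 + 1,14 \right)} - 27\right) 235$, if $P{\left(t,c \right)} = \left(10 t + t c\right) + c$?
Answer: $47705$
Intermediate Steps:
$P{\left(t,c \right)} = c + 10 t + c t$ ($P{\left(t,c \right)} = \left(10 t + c t\right) + c = c + 10 t + c t$)
$\left(P{\left(8 + 1,14 \right)} - 27\right) 235 = \left(\left(14 + 10 \left(8 + 1\right) + 14 \left(8 + 1\right)\right) - 27\right) 235 = \left(\left(14 + 10 \cdot 9 + 14 \cdot 9\right) - 27\right) 235 = \left(\left(14 + 90 + 126\right) - 27\right) 235 = \left(230 - 27\right) 235 = 203 \cdot 235 = 47705$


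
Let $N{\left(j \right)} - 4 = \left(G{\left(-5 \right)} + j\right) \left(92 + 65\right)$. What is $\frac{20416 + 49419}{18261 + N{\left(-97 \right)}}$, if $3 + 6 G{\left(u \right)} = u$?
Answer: $\frac{41901}{1696} \approx 24.706$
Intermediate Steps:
$G{\left(u \right)} = - \frac{1}{2} + \frac{u}{6}$
$N{\left(j \right)} = - \frac{616}{3} + 157 j$ ($N{\left(j \right)} = 4 + \left(\left(- \frac{1}{2} + \frac{1}{6} \left(-5\right)\right) + j\right) \left(92 + 65\right) = 4 + \left(\left(- \frac{1}{2} - \frac{5}{6}\right) + j\right) 157 = 4 + \left(- \frac{4}{3} + j\right) 157 = 4 + \left(- \frac{628}{3} + 157 j\right) = - \frac{616}{3} + 157 j$)
$\frac{20416 + 49419}{18261 + N{\left(-97 \right)}} = \frac{20416 + 49419}{18261 + \left(- \frac{616}{3} + 157 \left(-97\right)\right)} = \frac{69835}{18261 - \frac{46303}{3}} = \frac{69835}{\frac{8480}{3}} = 69835 \cdot \frac{3}{8480} = \frac{41901}{1696}$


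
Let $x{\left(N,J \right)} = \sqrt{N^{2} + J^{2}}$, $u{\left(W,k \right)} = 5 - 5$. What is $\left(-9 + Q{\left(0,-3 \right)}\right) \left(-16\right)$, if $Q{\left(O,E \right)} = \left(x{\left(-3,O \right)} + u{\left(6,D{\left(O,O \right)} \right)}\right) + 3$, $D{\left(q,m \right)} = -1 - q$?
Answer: $48$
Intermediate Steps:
$u{\left(W,k \right)} = 0$
$x{\left(N,J \right)} = \sqrt{J^{2} + N^{2}}$
$Q{\left(O,E \right)} = 3 + \sqrt{9 + O^{2}}$ ($Q{\left(O,E \right)} = \left(\sqrt{O^{2} + \left(-3\right)^{2}} + 0\right) + 3 = \left(\sqrt{O^{2} + 9} + 0\right) + 3 = \left(\sqrt{9 + O^{2}} + 0\right) + 3 = \sqrt{9 + O^{2}} + 3 = 3 + \sqrt{9 + O^{2}}$)
$\left(-9 + Q{\left(0,-3 \right)}\right) \left(-16\right) = \left(-9 + \left(3 + \sqrt{9 + 0^{2}}\right)\right) \left(-16\right) = \left(-9 + \left(3 + \sqrt{9 + 0}\right)\right) \left(-16\right) = \left(-9 + \left(3 + \sqrt{9}\right)\right) \left(-16\right) = \left(-9 + \left(3 + 3\right)\right) \left(-16\right) = \left(-9 + 6\right) \left(-16\right) = \left(-3\right) \left(-16\right) = 48$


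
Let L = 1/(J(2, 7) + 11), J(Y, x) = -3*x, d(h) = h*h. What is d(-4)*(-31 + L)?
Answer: -2488/5 ≈ -497.60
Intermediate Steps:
d(h) = h²
L = -⅒ (L = 1/(-3*7 + 11) = 1/(-21 + 11) = 1/(-10) = -⅒ ≈ -0.10000)
d(-4)*(-31 + L) = (-4)²*(-31 - ⅒) = 16*(-311/10) = -2488/5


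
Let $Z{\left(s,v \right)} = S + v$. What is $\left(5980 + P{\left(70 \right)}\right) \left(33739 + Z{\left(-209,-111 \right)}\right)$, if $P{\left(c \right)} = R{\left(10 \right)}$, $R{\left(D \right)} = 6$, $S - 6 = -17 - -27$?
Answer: $201392984$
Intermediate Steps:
$S = 16$ ($S = 6 - -10 = 6 + \left(-17 + 27\right) = 6 + 10 = 16$)
$Z{\left(s,v \right)} = 16 + v$
$P{\left(c \right)} = 6$
$\left(5980 + P{\left(70 \right)}\right) \left(33739 + Z{\left(-209,-111 \right)}\right) = \left(5980 + 6\right) \left(33739 + \left(16 - 111\right)\right) = 5986 \left(33739 - 95\right) = 5986 \cdot 33644 = 201392984$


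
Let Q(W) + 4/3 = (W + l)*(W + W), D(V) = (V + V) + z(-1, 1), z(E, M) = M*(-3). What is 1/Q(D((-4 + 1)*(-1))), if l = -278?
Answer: -3/4954 ≈ -0.00060557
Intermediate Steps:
z(E, M) = -3*M
D(V) = -3 + 2*V (D(V) = (V + V) - 3*1 = 2*V - 3 = -3 + 2*V)
Q(W) = -4/3 + 2*W*(-278 + W) (Q(W) = -4/3 + (W - 278)*(W + W) = -4/3 + (-278 + W)*(2*W) = -4/3 + 2*W*(-278 + W))
1/Q(D((-4 + 1)*(-1))) = 1/(-4/3 - 556*(-3 + 2*((-4 + 1)*(-1))) + 2*(-3 + 2*((-4 + 1)*(-1)))²) = 1/(-4/3 - 556*(-3 + 2*(-3*(-1))) + 2*(-3 + 2*(-3*(-1)))²) = 1/(-4/3 - 556*(-3 + 2*3) + 2*(-3 + 2*3)²) = 1/(-4/3 - 556*(-3 + 6) + 2*(-3 + 6)²) = 1/(-4/3 - 556*3 + 2*3²) = 1/(-4/3 - 1668 + 2*9) = 1/(-4/3 - 1668 + 18) = 1/(-4954/3) = -3/4954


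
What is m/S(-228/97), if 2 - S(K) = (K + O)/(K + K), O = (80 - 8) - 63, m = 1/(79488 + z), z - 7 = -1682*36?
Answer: 8/517443 ≈ 1.5461e-5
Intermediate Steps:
z = -60545 (z = 7 - 1682*36 = 7 - 60552 = -60545)
m = 1/18943 (m = 1/(79488 - 60545) = 1/18943 ≈ 5.2790e-5)
O = 9 (O = 72 - 63 = 9)
S(K) = 2 - (9 + K)/(2*K) (S(K) = 2 - (K + 9)/(K + K) = 2 - (9 + K)/(2*K))
m/S(-228/97) = 1/(18943*((3*(-3 - 228/97)/(2*((-228/97)))))) = 1/(18943*((3*(-3 - 228*1/97)/(2*((-228*1/97)))))) = 1/(18943*((3*(-3 - 228/97)/(2*(-228/97))))) = 1/(18943*(((3/2)*(-97/228)*(-519/97)))) = 1/(18943*(519/152)) = (1/18943)*(152/519) = 8/517443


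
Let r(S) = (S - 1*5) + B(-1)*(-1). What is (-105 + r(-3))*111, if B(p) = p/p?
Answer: -12654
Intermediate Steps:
B(p) = 1
r(S) = -6 + S (r(S) = (S - 1*5) + 1*(-1) = (S - 5) - 1 = (-5 + S) - 1 = -6 + S)
(-105 + r(-3))*111 = (-105 + (-6 - 3))*111 = (-105 - 9)*111 = -114*111 = -12654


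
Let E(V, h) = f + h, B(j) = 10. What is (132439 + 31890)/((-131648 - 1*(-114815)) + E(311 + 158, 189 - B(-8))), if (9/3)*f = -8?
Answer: -492987/49970 ≈ -9.8657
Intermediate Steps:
f = -8/3 (f = (⅓)*(-8) = -8/3 ≈ -2.6667)
E(V, h) = -8/3 + h
(132439 + 31890)/((-131648 - 1*(-114815)) + E(311 + 158, 189 - B(-8))) = (132439 + 31890)/((-131648 - 1*(-114815)) + (-8/3 + (189 - 1*10))) = 164329/((-131648 + 114815) + (-8/3 + (189 - 10))) = 164329/(-16833 + (-8/3 + 179)) = 164329/(-16833 + 529/3) = 164329/(-49970/3) = 164329*(-3/49970) = -492987/49970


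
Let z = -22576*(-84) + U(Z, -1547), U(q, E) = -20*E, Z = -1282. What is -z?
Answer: -1927324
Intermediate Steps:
z = 1927324 (z = -22576*(-84) - 20*(-1547) = 1896384 + 30940 = 1927324)
-z = -1*1927324 = -1927324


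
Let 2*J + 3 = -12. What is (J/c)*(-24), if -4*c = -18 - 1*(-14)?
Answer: 180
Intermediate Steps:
J = -15/2 (J = -3/2 + (1/2)*(-12) = -3/2 - 6 = -15/2 ≈ -7.5000)
c = 1 (c = -(-18 - 1*(-14))/4 = -(-18 + 14)/4 = -1/4*(-4) = 1)
(J/c)*(-24) = -15/2/1*(-24) = -15/2*1*(-24) = -15/2*(-24) = 180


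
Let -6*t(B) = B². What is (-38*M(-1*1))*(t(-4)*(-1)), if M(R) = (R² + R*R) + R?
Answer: -304/3 ≈ -101.33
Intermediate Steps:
M(R) = R + 2*R² (M(R) = (R² + R²) + R = 2*R² + R = R + 2*R²)
t(B) = -B²/6
(-38*M(-1*1))*(t(-4)*(-1)) = (-38*(-1*1)*(1 + 2*(-1*1)))*(-⅙*(-4)²*(-1)) = (-(-38)*(1 + 2*(-1)))*(-⅙*16*(-1)) = (-(-38)*(1 - 2))*(-8/3*(-1)) = -(-38)*(-1)*(8/3) = -38*1*(8/3) = -38*8/3 = -304/3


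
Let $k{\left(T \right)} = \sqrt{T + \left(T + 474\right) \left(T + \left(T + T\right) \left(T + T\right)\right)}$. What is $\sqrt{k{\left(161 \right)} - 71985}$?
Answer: $\sqrt{-71985 + 2 \sqrt{16485434}} \approx 252.71 i$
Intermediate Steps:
$k{\left(T \right)} = \sqrt{T + \left(474 + T\right) \left(T + 4 T^{2}\right)}$ ($k{\left(T \right)} = \sqrt{T + \left(474 + T\right) \left(T + 2 T 2 T\right)} = \sqrt{T + \left(474 + T\right) \left(T + 4 T^{2}\right)}$)
$\sqrt{k{\left(161 \right)} - 71985} = \sqrt{\sqrt{161 \left(475 + 4 \cdot 161^{2} + 1897 \cdot 161\right)} - 71985} = \sqrt{\sqrt{161 \left(475 + 4 \cdot 25921 + 305417\right)} - 71985} = \sqrt{\sqrt{161 \left(475 + 103684 + 305417\right)} - 71985} = \sqrt{\sqrt{161 \cdot 409576} - 71985} = \sqrt{\sqrt{65941736} - 71985} = \sqrt{2 \sqrt{16485434} - 71985} = \sqrt{-71985 + 2 \sqrt{16485434}}$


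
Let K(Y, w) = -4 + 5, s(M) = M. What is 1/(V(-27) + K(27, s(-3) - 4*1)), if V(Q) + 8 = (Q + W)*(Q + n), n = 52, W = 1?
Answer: -1/657 ≈ -0.0015221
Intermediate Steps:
V(Q) = -8 + (1 + Q)*(52 + Q) (V(Q) = -8 + (Q + 1)*(Q + 52) = -8 + (1 + Q)*(52 + Q))
K(Y, w) = 1
1/(V(-27) + K(27, s(-3) - 4*1)) = 1/((44 + (-27)**2 + 53*(-27)) + 1) = 1/((44 + 729 - 1431) + 1) = 1/(-658 + 1) = 1/(-657) = -1/657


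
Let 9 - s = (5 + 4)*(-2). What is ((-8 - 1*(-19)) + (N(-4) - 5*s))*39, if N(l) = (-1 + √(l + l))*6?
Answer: -5070 + 468*I*√2 ≈ -5070.0 + 661.85*I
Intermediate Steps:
N(l) = -6 + 6*√2*√l (N(l) = (-1 + √(2*l))*6 = (-1 + √2*√l)*6 = -6 + 6*√2*√l)
s = 27 (s = 9 - (5 + 4)*(-2) = 9 - 9*(-2) = 9 - 1*(-18) = 9 + 18 = 27)
((-8 - 1*(-19)) + (N(-4) - 5*s))*39 = ((-8 - 1*(-19)) + ((-6 + 6*√2*√(-4)) - 5*27))*39 = ((-8 + 19) + ((-6 + 6*√2*(2*I)) - 135))*39 = (11 + ((-6 + 12*I*√2) - 135))*39 = (11 + (-141 + 12*I*√2))*39 = (-130 + 12*I*√2)*39 = -5070 + 468*I*√2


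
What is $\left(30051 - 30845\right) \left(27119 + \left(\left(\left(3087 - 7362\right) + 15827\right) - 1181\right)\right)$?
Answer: $-29767060$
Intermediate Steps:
$\left(30051 - 30845\right) \left(27119 + \left(\left(\left(3087 - 7362\right) + 15827\right) - 1181\right)\right) = - 794 \left(27119 + \left(\left(\left(3087 - 7362\right) + 15827\right) - 1181\right)\right) = - 794 \left(27119 + \left(\left(-4275 + 15827\right) - 1181\right)\right) = - 794 \left(27119 + \left(11552 - 1181\right)\right) = - 794 \left(27119 + 10371\right) = \left(-794\right) 37490 = -29767060$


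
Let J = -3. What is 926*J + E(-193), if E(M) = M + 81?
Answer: -2890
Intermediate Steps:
E(M) = 81 + M
926*J + E(-193) = 926*(-3) + (81 - 193) = -2778 - 112 = -2890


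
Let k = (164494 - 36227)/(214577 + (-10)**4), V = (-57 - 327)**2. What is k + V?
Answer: 33115354379/224577 ≈ 1.4746e+5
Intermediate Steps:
V = 147456 (V = (-384)**2 = 147456)
k = 128267/224577 (k = 128267/(214577 + 10000) = 128267/224577 ≈ 0.57115)
k + V = 128267/224577 + 147456 = 33115354379/224577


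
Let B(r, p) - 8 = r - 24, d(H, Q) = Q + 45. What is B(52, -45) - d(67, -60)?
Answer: 51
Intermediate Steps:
d(H, Q) = 45 + Q
B(r, p) = -16 + r (B(r, p) = 8 + (r - 24) = 8 + (-24 + r) = -16 + r)
B(52, -45) - d(67, -60) = (-16 + 52) - (45 - 60) = 36 - 1*(-15) = 36 + 15 = 51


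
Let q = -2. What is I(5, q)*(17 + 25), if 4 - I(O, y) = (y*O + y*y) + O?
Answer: 210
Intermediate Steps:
I(O, y) = 4 - O - y**2 - O*y (I(O, y) = 4 - ((y*O + y*y) + O) = 4 - ((O*y + y**2) + O) = 4 - ((y**2 + O*y) + O) = 4 - (O + y**2 + O*y) = 4 + (-O - y**2 - O*y) = 4 - O - y**2 - O*y)
I(5, q)*(17 + 25) = (4 - 1*5 - 1*(-2)**2 - 1*5*(-2))*(17 + 25) = (4 - 5 - 1*4 + 10)*42 = (4 - 5 - 4 + 10)*42 = 5*42 = 210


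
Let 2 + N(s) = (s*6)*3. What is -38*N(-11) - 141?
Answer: 7459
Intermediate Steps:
N(s) = -2 + 18*s (N(s) = -2 + (s*6)*3 = -2 + (6*s)*3 = -2 + 18*s)
-38*N(-11) - 141 = -38*(-2 + 18*(-11)) - 141 = -38*(-2 - 198) - 141 = -38*(-200) - 141 = 7600 - 141 = 7459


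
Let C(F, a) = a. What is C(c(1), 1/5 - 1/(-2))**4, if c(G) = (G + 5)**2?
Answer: 2401/10000 ≈ 0.24010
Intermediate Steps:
c(G) = (5 + G)**2
C(c(1), 1/5 - 1/(-2))**4 = (1/5 - 1/(-2))**4 = (1*(1/5) - 1*(-1/2))**4 = (1/5 + 1/2)**4 = (7/10)**4 = 2401/10000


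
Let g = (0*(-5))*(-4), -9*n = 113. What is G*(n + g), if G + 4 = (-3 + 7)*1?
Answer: 0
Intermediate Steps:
n = -113/9 (n = -⅑*113 = -113/9 ≈ -12.556)
G = 0 (G = -4 + (-3 + 7)*1 = -4 + 4*1 = -4 + 4 = 0)
g = 0 (g = 0*(-4) = 0)
G*(n + g) = 0*(-113/9 + 0) = 0*(-113/9) = 0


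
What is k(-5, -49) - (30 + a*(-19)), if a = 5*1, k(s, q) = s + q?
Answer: 11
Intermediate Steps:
k(s, q) = q + s
a = 5
k(-5, -49) - (30 + a*(-19)) = (-49 - 5) - (30 + 5*(-19)) = -54 - (30 - 95) = -54 - 1*(-65) = -54 + 65 = 11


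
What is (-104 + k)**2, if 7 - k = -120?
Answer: 529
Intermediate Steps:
k = 127 (k = 7 - 1*(-120) = 7 + 120 = 127)
(-104 + k)**2 = (-104 + 127)**2 = 23**2 = 529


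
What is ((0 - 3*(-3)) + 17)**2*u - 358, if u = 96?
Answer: 64538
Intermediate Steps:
((0 - 3*(-3)) + 17)**2*u - 358 = ((0 - 3*(-3)) + 17)**2*96 - 358 = ((0 + 9) + 17)**2*96 - 358 = (9 + 17)**2*96 - 358 = 26**2*96 - 358 = 676*96 - 358 = 64896 - 358 = 64538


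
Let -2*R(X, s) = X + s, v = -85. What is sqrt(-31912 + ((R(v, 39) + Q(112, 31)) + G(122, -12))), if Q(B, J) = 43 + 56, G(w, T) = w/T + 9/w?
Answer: I*sqrt(1064953311)/183 ≈ 178.33*I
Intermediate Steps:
R(X, s) = -X/2 - s/2 (R(X, s) = -(X + s)/2 = -X/2 - s/2)
G(w, T) = 9/w + w/T
Q(B, J) = 99
sqrt(-31912 + ((R(v, 39) + Q(112, 31)) + G(122, -12))) = sqrt(-31912 + (((-1/2*(-85) - 1/2*39) + 99) + (9/122 + 122/(-12)))) = sqrt(-31912 + (((85/2 - 39/2) + 99) + (9*(1/122) + 122*(-1/12)))) = sqrt(-31912 + ((23 + 99) + (9/122 - 61/6))) = sqrt(-31912 + (122 - 1847/183)) = sqrt(-31912 + 20479/183) = sqrt(-5819417/183) = I*sqrt(1064953311)/183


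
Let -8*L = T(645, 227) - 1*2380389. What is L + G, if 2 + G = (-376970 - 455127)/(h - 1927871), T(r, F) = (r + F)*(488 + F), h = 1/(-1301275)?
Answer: 75991537102577071/346026253176 ≈ 2.1961e+5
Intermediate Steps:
h = -1/1301275 ≈ -7.6848e-7
T(r, F) = (488 + F)*(F + r) (T(r, F) = (F + r)*(488 + F) = (488 + F)*(F + r))
L = 1756909/8 (L = -((227**2 + 488*227 + 488*645 + 227*645) - 1*2380389)/8 = -((51529 + 110776 + 314760 + 146415) - 2380389)/8 = -(623480 - 2380389)/8 = -1/8*(-1756909) = 1756909/8 ≈ 2.1961e+5)
G = -135675643013/86506563294 (G = -2 + (-376970 - 455127)/(-1/1301275 - 1927871) = -2 - 832097/(-2508690335526/1301275) = -2 - 832097*(-1301275/2508690335526) = -2 + 37337483575/86506563294 = -135675643013/86506563294 ≈ -1.5684)
L + G = 1756909/8 - 135675643013/86506563294 = 75991537102577071/346026253176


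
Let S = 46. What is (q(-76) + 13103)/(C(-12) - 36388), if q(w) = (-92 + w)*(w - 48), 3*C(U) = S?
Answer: -101805/109118 ≈ -0.93298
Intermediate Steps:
C(U) = 46/3 (C(U) = (⅓)*46 = 46/3)
q(w) = (-92 + w)*(-48 + w)
(q(-76) + 13103)/(C(-12) - 36388) = ((4416 + (-76)² - 140*(-76)) + 13103)/(46/3 - 36388) = ((4416 + 5776 + 10640) + 13103)/(-109118/3) = (20832 + 13103)*(-3/109118) = 33935*(-3/109118) = -101805/109118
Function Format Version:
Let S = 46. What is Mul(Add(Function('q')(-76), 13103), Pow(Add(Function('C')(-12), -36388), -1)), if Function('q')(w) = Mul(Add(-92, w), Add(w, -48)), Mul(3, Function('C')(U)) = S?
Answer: Rational(-101805, 109118) ≈ -0.93298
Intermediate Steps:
Function('C')(U) = Rational(46, 3) (Function('C')(U) = Mul(Rational(1, 3), 46) = Rational(46, 3))
Function('q')(w) = Mul(Add(-92, w), Add(-48, w))
Mul(Add(Function('q')(-76), 13103), Pow(Add(Function('C')(-12), -36388), -1)) = Mul(Add(Add(4416, Pow(-76, 2), Mul(-140, -76)), 13103), Pow(Add(Rational(46, 3), -36388), -1)) = Mul(Add(Add(4416, 5776, 10640), 13103), Pow(Rational(-109118, 3), -1)) = Mul(Add(20832, 13103), Rational(-3, 109118)) = Mul(33935, Rational(-3, 109118)) = Rational(-101805, 109118)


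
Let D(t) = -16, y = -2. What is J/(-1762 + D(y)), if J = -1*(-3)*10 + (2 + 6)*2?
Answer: -23/889 ≈ -0.025872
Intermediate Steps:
J = 46 (J = 3*10 + 8*2 = 30 + 16 = 46)
J/(-1762 + D(y)) = 46/(-1762 - 16) = 46/(-1778) = -1/1778*46 = -23/889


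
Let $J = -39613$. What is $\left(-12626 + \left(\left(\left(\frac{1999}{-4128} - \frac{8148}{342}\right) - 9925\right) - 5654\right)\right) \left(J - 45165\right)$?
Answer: $\frac{4939615043419}{2064} \approx 2.3932 \cdot 10^{9}$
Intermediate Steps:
$\left(-12626 + \left(\left(\left(\frac{1999}{-4128} - \frac{8148}{342}\right) - 9925\right) - 5654\right)\right) \left(J - 45165\right) = \left(-12626 + \left(\left(\left(\frac{1999}{-4128} - \frac{8148}{342}\right) - 9925\right) - 5654\right)\right) \left(-39613 - 45165\right) = \left(-12626 + \left(\left(\left(1999 \left(- \frac{1}{4128}\right) - \frac{1358}{57}\right) - 9925\right) - 5654\right)\right) \left(-84778\right) = \left(-12626 - \frac{1223798717}{78432}\right) \left(-84778\right) = \left(- \frac{2214081149}{78432}\right) \left(-84778\right) = \frac{4939615043419}{2064}$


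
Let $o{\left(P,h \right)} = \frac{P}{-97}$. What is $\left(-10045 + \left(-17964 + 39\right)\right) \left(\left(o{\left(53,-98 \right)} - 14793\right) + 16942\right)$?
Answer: $- \frac{5828948000}{97} \approx -6.0092 \cdot 10^{7}$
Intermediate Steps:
$o{\left(P,h \right)} = - \frac{P}{97}$ ($o{\left(P,h \right)} = P \left(- \frac{1}{97}\right) = - \frac{P}{97}$)
$\left(-10045 + \left(-17964 + 39\right)\right) \left(\left(o{\left(53,-98 \right)} - 14793\right) + 16942\right) = \left(-10045 + \left(-17964 + 39\right)\right) \left(\left(\left(- \frac{1}{97}\right) 53 - 14793\right) + 16942\right) = \left(-10045 - 17925\right) \left(\left(- \frac{53}{97} - 14793\right) + 16942\right) = - 27970 \left(- \frac{1434974}{97} + 16942\right) = \left(-27970\right) \frac{208400}{97} = - \frac{5828948000}{97}$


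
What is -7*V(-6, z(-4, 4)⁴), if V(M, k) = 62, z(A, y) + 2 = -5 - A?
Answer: -434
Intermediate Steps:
z(A, y) = -7 - A (z(A, y) = -2 + (-5 - A) = -7 - A)
-7*V(-6, z(-4, 4)⁴) = -7*62 = -434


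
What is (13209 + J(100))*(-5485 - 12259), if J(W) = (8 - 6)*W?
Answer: -237929296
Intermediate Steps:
J(W) = 2*W
(13209 + J(100))*(-5485 - 12259) = (13209 + 2*100)*(-5485 - 12259) = (13209 + 200)*(-17744) = 13409*(-17744) = -237929296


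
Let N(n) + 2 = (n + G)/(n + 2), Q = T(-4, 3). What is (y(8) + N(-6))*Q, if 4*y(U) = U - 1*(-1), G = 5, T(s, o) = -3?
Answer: -3/2 ≈ -1.5000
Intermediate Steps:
y(U) = ¼ + U/4 (y(U) = (U - 1*(-1))/4 = (U + 1)/4 = (1 + U)/4 = ¼ + U/4)
Q = -3
N(n) = -2 + (5 + n)/(2 + n) (N(n) = -2 + (n + 5)/(n + 2) = -2 + (5 + n)/(2 + n))
(y(8) + N(-6))*Q = ((¼ + (¼)*8) + (1 - 1*(-6))/(2 - 6))*(-3) = ((¼ + 2) + (1 + 6)/(-4))*(-3) = (9/4 - ¼*7)*(-3) = (9/4 - 7/4)*(-3) = (½)*(-3) = -3/2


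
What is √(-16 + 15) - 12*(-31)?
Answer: 372 + I ≈ 372.0 + 1.0*I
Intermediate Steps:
√(-16 + 15) - 12*(-31) = √(-1) + 372 = I + 372 = 372 + I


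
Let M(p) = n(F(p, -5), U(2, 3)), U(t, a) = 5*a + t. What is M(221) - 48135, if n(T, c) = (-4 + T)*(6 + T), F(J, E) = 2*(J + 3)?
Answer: 153441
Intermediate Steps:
U(t, a) = t + 5*a
F(J, E) = 6 + 2*J (F(J, E) = 2*(3 + J) = 6 + 2*J)
M(p) = -12 + (6 + 2*p)² + 4*p (M(p) = -24 + (6 + 2*p)² + 2*(6 + 2*p) = -24 + (6 + 2*p)² + (12 + 4*p) = -12 + (6 + 2*p)² + 4*p)
M(221) - 48135 = (-12 + 4*221 + 4*(3 + 221)²) - 48135 = (-12 + 884 + 4*224²) - 48135 = (-12 + 884 + 4*50176) - 48135 = (-12 + 884 + 200704) - 48135 = 201576 - 48135 = 153441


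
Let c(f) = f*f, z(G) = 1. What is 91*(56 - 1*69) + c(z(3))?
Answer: -1182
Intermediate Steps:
c(f) = f**2
91*(56 - 1*69) + c(z(3)) = 91*(56 - 1*69) + 1**2 = 91*(56 - 69) + 1 = 91*(-13) + 1 = -1183 + 1 = -1182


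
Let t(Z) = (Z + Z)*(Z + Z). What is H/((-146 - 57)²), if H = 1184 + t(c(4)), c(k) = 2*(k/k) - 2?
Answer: 1184/41209 ≈ 0.028732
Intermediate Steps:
c(k) = 0 (c(k) = 2*1 - 2 = 2 - 2 = 0)
t(Z) = 4*Z² (t(Z) = (2*Z)*(2*Z) = 4*Z²)
H = 1184 (H = 1184 + 4*0² = 1184 + 4*0 = 1184 + 0 = 1184)
H/((-146 - 57)²) = 1184/((-146 - 57)²) = 1184/((-203)²) = 1184/41209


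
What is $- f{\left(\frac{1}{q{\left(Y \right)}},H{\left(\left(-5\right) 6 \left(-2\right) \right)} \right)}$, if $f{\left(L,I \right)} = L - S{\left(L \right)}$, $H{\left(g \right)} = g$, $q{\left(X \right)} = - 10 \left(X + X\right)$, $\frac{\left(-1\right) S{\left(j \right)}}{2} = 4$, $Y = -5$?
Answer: $- \frac{801}{100} \approx -8.01$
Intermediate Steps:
$S{\left(j \right)} = -8$ ($S{\left(j \right)} = \left(-2\right) 4 = -8$)
$q{\left(X \right)} = - 20 X$ ($q{\left(X \right)} = - 10 \cdot 2 X = - 20 X$)
$f{\left(L,I \right)} = 8 + L$ ($f{\left(L,I \right)} = L - -8 = L + 8 = 8 + L$)
$- f{\left(\frac{1}{q{\left(Y \right)}},H{\left(\left(-5\right) 6 \left(-2\right) \right)} \right)} = - (8 + \frac{1}{\left(-20\right) \left(-5\right)}) = - (8 + \frac{1}{100}) = \left(-1\right) \frac{801}{100} = - \frac{801}{100}$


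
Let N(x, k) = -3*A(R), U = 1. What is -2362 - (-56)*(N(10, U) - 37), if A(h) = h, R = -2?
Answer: -4098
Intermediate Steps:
N(x, k) = 6 (N(x, k) = -3*(-2) = 6)
-2362 - (-56)*(N(10, U) - 37) = -2362 - (-56)*(6 - 37) = -2362 - (-56)*(-31) = -2362 - 1*1736 = -2362 - 1736 = -4098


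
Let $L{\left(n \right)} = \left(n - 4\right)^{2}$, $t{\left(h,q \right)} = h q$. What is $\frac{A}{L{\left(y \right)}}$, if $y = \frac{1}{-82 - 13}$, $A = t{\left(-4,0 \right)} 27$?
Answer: $0$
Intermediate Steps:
$A = 0$ ($A = \left(-4\right) 0 \cdot 27 = 0 \cdot 27 = 0$)
$y = - \frac{1}{95}$ ($y = \frac{1}{-95} = - \frac{1}{95} \approx -0.010526$)
$L{\left(n \right)} = \left(-4 + n\right)^{2}$
$\frac{A}{L{\left(y \right)}} = \frac{0}{\left(-4 - \frac{1}{95}\right)^{2}} = \frac{0}{\left(- \frac{381}{95}\right)^{2}} = \frac{0}{\frac{145161}{9025}} = 0 \cdot \frac{9025}{145161} = 0$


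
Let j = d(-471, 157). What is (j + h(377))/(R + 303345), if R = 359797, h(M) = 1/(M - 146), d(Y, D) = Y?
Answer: -54400/76592901 ≈ -0.00071025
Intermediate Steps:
j = -471
h(M) = 1/(-146 + M)
(j + h(377))/(R + 303345) = (-471 + 1/(-146 + 377))/(359797 + 303345) = (-471 + 1/231)/663142 = (-471 + 1/231)*(1/663142) = -108800/231*1/663142 = -54400/76592901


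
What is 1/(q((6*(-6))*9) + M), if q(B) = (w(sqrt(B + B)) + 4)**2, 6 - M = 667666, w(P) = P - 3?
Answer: -I/(36*sqrt(2) + 668307*I) ≈ -1.4963e-6 - 1.1399e-10*I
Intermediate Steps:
w(P) = -3 + P
M = -667660 (M = 6 - 1*667666 = 6 - 667666 = -667660)
q(B) = (1 + sqrt(2)*sqrt(B))**2 (q(B) = ((-3 + sqrt(B + B)) + 4)**2 = ((-3 + sqrt(2*B)) + 4)**2 = ((-3 + sqrt(2)*sqrt(B)) + 4)**2 = (1 + sqrt(2)*sqrt(B))**2)
1/(q((6*(-6))*9) + M) = 1/((1 + sqrt(2)*sqrt((6*(-6))*9))**2 - 667660) = 1/((1 + sqrt(2)*sqrt(-36*9))**2 - 667660) = 1/((1 + sqrt(2)*sqrt(-324))**2 - 667660) = 1/((1 + sqrt(2)*(18*I))**2 - 667660) = 1/((1 + 18*I*sqrt(2))**2 - 667660) = 1/(-667660 + (1 + 18*I*sqrt(2))**2)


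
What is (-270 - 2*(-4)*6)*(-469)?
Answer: 104118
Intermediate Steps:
(-270 - 2*(-4)*6)*(-469) = (-270 + 8*6)*(-469) = (-270 + 48)*(-469) = -222*(-469) = 104118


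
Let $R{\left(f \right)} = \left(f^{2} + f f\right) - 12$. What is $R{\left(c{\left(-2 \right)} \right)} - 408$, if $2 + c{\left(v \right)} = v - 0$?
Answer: $-388$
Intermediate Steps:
$c{\left(v \right)} = -2 + v$ ($c{\left(v \right)} = -2 + \left(v - 0\right) = -2 + \left(v + 0\right) = -2 + v$)
$R{\left(f \right)} = -12 + 2 f^{2}$ ($R{\left(f \right)} = \left(f^{2} + f^{2}\right) - 12 = 2 f^{2} - 12 = -12 + 2 f^{2}$)
$R{\left(c{\left(-2 \right)} \right)} - 408 = \left(-12 + 2 \left(-2 - 2\right)^{2}\right) - 408 = \left(-12 + 2 \left(-4\right)^{2}\right) - 408 = \left(-12 + 2 \cdot 16\right) - 408 = \left(-12 + 32\right) - 408 = 20 - 408 = -388$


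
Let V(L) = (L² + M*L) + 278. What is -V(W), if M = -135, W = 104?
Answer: 2946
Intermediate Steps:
V(L) = 278 + L² - 135*L (V(L) = (L² - 135*L) + 278 = 278 + L² - 135*L)
-V(W) = -(278 + 104² - 135*104) = -(278 + 10816 - 14040) = -1*(-2946) = 2946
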